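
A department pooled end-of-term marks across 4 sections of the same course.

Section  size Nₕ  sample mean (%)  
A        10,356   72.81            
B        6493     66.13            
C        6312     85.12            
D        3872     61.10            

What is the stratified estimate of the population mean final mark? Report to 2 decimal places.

N = 27033; weights Wₕ = Nₕ/N = (0.3831, 0.2402, 0.2335, 0.1432).
x̄_st = Σ Wₕ·x̄ₕ = 0.3831·72.81 + 0.2402·66.13 + 0.2335·85.12 + 0.1432·61.10 ≈ 72.4026...
→ 72.40.

72.40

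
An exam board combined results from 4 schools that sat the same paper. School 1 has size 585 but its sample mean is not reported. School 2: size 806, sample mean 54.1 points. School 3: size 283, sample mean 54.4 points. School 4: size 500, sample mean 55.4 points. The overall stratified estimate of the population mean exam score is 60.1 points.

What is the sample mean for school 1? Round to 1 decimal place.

75.1

Σ Nₕx̄ₕ = N·μ, so 585·x̄_1 = 2174·60.1 − (806·54.1 + 283·54.4 + 500·55.4).
= 130657.4 − 86699.8 = 43957.6.
x̄_1 = 43957.6 / 585 = 75.141... → 75.1.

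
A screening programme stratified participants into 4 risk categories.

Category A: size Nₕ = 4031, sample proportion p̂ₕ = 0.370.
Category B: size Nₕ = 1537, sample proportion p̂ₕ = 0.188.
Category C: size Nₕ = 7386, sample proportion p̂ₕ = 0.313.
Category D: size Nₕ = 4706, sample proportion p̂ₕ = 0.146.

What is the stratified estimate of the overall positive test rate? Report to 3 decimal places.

Wₕ = Nₕ/N with N = 17660: 0.2283, 0.0870, 0.4182, 0.2665.
p̂_st = 0.2283·0.370 + 0.0870·0.188 + 0.4182·0.313 + 0.2665·0.146 ≈ 0.27063... → 0.271.

0.271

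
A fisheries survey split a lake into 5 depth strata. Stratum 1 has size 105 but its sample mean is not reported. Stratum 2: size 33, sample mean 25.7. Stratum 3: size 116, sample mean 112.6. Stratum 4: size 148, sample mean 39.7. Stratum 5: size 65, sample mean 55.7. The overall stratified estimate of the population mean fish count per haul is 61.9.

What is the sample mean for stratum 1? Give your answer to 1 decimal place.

Σ Nₕx̄ₕ = N·μ, so 105·x̄_1 = 467·61.9 − (33·25.7 + 116·112.6 + 148·39.7 + 65·55.7).
= 28907.3 − 23405.8 = 5501.5.
x̄_1 = 5501.5 / 105 = 52.395... → 52.4.

52.4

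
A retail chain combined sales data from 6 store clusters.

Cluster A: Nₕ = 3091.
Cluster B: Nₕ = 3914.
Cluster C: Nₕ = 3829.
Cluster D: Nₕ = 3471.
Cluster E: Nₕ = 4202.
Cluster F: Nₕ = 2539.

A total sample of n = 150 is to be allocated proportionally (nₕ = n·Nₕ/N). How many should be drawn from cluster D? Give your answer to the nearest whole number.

25

N = 3091 + 3914 + 3829 + 3471 + 4202 + 2539 = 21046.
n_D = 150·3471/21046 = 24.739... → 25.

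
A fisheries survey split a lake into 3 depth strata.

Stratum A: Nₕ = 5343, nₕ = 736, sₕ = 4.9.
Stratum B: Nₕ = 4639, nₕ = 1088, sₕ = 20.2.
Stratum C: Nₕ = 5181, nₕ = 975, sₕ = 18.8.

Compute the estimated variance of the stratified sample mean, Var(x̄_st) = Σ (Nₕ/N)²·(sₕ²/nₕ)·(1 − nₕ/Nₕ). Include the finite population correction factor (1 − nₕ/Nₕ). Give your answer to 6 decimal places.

0.064721

N = 15163; Wₕ = Nₕ/N.
stratum A: (5343/15163)²·4.9²/736·(1 − 736/5343) = 0.003492589
stratum B: (4639/15163)²·20.2²/1088·(1 − 1088/4639) = 0.026870678
stratum C: (5181/15163)²·18.8²/975·(1 − 975/5181) = 0.034357668
Sum = 0.064720934 → 0.064721.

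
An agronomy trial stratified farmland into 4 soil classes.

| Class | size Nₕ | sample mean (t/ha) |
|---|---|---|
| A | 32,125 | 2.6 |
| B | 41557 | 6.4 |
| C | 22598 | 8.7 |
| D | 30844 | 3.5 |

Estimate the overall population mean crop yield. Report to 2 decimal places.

x̄_st = (Σ Nₕx̄ₕ) / (Σ Nₕ) = (32125·2.6 + 41557·6.4 + 22598·8.7 + 30844·3.5) / 127124
= 654046.4 / 127124 = 5.1449... → 5.14.

5.14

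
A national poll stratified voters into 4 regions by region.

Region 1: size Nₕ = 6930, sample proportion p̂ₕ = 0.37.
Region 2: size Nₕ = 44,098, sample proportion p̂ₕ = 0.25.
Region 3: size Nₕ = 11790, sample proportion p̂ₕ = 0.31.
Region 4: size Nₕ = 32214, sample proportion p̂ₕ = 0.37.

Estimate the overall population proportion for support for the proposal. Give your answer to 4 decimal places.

0.3069

Wₕ = Nₕ/N with N = 95032: 0.0729, 0.4640, 0.1241, 0.3390.
p̂_st = 0.0729·0.37 + 0.4640·0.25 + 0.1241·0.31 + 0.3390·0.37 ≈ 0.306872... → 0.3069.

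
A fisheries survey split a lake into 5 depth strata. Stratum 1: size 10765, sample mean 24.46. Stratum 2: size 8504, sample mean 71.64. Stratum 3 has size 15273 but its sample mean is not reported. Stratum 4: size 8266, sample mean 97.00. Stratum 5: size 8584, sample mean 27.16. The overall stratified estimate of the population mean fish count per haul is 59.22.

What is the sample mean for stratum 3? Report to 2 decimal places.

74.38

N = 10765 + 8504 + 15273 + 8266 + 8584 = 51392.
Overall total = μ·N = 59.22·51392 = 3043434.24.
Subtract the known strata: 10765·24.46 + 8504·71.64 + 8266·97.00 + 8584·27.16 = 1907481.9.
Remaining total for stratum 3: 3043434.24 − 1907481.9 = 1135952.34.
Divide by its size: 1135952.34 / 15273 = 74.3765... → 74.38.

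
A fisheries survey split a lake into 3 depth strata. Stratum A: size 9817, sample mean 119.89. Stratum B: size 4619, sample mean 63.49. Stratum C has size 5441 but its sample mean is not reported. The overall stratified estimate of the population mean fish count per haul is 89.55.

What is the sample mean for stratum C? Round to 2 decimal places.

N = 9817 + 4619 + 5441 = 19877.
Overall total = μ·N = 89.55·19877 = 1779985.35.
Subtract the known strata: 9817·119.89 + 4619·63.49 = 1470220.44.
Remaining total for stratum C: 1779985.35 − 1470220.44 = 309764.91.
Divide by its size: 309764.91 / 5441 = 56.9316... → 56.93.

56.93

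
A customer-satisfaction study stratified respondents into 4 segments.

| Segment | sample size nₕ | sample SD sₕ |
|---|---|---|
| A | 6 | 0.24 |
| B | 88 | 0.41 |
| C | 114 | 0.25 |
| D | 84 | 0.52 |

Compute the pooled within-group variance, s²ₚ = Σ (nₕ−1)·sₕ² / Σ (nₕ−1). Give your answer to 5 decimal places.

0.15423

Degrees of freedom: 5 + 87 + 113 + 83 = 288.
Σ(nₕ−1)sₕ² = 5·0.0576 + 87·0.1681 + 113·0.0625 + 83·0.2704 = 44.4184.
s²ₚ = 44.4184 / 288 = 0.1542306... → 0.15423.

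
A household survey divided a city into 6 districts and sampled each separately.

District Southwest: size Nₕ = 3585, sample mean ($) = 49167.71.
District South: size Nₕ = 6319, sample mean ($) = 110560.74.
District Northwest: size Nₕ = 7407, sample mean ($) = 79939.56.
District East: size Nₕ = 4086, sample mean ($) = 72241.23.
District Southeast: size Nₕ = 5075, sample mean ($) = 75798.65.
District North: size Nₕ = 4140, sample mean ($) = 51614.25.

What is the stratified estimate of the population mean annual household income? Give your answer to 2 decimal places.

N = 3585 + 6319 + 7407 + 4086 + 5075 + 4140 = 30612.
The stratified mean weights each stratum mean by its population share Nₕ/N.
Σ Nₕx̄ₕ = 3585·49167.71 + 6319·110560.74 + 7407·79939.56 + 4086·72241.23 + 5075·75798.65 + 4140·51614.25 = 176266240.35 + 698633316.06 + 592112320.92 + 295177665.78 + 384678148.75 + 213682995 = 2360550686.86.
Divide by N: 2360550686.86 / 30612 = 77111.9393... → 77111.94.

77111.94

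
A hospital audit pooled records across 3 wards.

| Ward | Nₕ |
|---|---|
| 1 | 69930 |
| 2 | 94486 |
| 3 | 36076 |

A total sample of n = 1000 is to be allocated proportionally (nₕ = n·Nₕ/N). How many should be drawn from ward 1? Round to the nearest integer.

Share of ward 1 = 69930/200492 = 0.34879.
Allocate 1000 × 0.34879 = 348.792... → 349.

349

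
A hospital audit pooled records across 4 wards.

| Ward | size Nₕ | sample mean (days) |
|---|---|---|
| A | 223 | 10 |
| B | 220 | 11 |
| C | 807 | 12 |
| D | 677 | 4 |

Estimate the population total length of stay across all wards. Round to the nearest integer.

17042

A: 223·10 = 2230
B: 220·11 = 2420
C: 807·12 = 9684
D: 677·4 = 2708
τ̂ = Σ Nₕx̄ₕ = 17042.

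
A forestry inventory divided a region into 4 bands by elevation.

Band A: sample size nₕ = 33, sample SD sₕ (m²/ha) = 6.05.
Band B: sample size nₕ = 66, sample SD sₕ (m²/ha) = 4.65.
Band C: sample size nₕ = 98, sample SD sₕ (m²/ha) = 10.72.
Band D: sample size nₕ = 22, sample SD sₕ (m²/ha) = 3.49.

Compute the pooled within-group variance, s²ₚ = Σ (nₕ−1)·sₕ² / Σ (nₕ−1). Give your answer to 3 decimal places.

A: (33−1)·6.05² = 32·36.6025 = 1171.28
B: (66−1)·4.65² = 65·21.6225 = 1405.4625
C: (98−1)·10.72² = 97·114.9184 = 11147.0848
D: (22−1)·3.49² = 21·12.1801 = 255.7821
Numerator = 13979.6094; denominator = Σ(nₕ−1) = 215.
s²ₚ = 13979.6094/215 = 65.02144... → 65.021.

65.021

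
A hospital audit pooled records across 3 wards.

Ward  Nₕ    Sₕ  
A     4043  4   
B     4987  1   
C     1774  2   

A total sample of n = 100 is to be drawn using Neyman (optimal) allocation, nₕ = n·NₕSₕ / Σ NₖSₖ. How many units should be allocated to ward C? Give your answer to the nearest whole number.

A: NₕSₕ = 4043·4 = 16172
B: NₕSₕ = 4987·1 = 4987
C: NₕSₕ = 1774·2 = 3548
Σ NₕSₕ = 24707.
n_C = 100·3548/24707 = 14.360... → 14.

14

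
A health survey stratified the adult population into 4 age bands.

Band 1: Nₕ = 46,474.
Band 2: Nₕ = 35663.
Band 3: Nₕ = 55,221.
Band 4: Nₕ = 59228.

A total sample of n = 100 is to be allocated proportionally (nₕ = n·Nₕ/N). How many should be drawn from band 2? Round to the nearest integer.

N = 46474 + 35663 + 55221 + 59228 = 196586.
n_2 = 100·35663/196586 = 18.141... → 18.

18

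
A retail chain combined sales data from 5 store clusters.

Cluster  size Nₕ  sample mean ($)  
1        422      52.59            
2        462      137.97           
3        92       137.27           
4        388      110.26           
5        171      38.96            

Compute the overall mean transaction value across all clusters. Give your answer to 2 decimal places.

x̄_st = (Σ Nₕx̄ₕ) / (Σ Nₕ) = (422·52.59 + 462·137.97 + 92·137.27 + 388·110.26 + 171·38.96) / 1535
= 148007 / 1535 = 96.4215... → 96.42.

96.42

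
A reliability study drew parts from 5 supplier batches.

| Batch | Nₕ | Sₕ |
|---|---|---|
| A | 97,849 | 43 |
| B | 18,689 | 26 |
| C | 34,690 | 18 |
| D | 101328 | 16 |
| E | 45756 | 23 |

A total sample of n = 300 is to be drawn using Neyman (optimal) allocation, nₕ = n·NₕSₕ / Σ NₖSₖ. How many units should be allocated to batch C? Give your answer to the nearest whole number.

Σ NₕSₕ = 97849·43 + 18689·26 + 34690·18 + 101328·16 + 45756·23 = 7991477.
Share for C: 624420/7991477 = 0.07814.
n_C = 300 × 0.07814 = 23.441... → 23.

23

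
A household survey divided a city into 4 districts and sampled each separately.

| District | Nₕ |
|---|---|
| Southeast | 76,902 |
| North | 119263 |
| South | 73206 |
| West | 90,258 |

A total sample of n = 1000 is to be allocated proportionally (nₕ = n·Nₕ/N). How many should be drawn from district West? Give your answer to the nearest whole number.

N = 76902 + 119263 + 73206 + 90258 = 359629.
n_West = 1000·90258/359629 = 250.975... → 251.

251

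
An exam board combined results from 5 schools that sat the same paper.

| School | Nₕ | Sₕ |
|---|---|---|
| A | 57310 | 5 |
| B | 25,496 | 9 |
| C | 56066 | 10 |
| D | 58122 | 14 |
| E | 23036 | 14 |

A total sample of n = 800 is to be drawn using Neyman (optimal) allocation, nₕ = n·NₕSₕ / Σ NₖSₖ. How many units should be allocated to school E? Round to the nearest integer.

A: NₕSₕ = 57310·5 = 286550
B: NₕSₕ = 25496·9 = 229464
C: NₕSₕ = 56066·10 = 560660
D: NₕSₕ = 58122·14 = 813708
E: NₕSₕ = 23036·14 = 322504
Σ NₕSₕ = 2212886.
n_E = 800·322504/2212886 = 116.591... → 117.

117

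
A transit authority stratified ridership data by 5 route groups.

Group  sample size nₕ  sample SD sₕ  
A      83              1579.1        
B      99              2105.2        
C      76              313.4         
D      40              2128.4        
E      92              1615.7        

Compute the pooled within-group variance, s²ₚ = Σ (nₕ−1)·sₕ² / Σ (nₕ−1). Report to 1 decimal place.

A: (83−1)·1579.1² = 82·2493556.81 = 204471658.42
B: (99−1)·2105.2² = 98·4431867.04 = 434322969.92
C: (76−1)·313.4² = 75·98219.56 = 7366467
D: (40−1)·2128.4² = 39·4530086.56 = 176673375.84
E: (92−1)·1615.7² = 91·2610486.49 = 237554270.59
Numerator = 1060388741.77; denominator = Σ(nₕ−1) = 385.
s²ₚ = 1060388741.77/385 = 2754256.472... → 2754256.5.

2754256.5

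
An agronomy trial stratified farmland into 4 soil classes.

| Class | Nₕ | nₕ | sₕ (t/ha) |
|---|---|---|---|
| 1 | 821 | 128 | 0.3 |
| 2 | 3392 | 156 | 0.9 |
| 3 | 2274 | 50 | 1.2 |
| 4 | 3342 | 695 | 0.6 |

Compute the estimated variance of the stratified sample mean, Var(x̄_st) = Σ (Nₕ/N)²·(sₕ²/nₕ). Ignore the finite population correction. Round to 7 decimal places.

N = 9829. Term for each stratum: Wₕ²sₕ²/nₕ.
Var(x̄_st) = 0.0000049057 + 0.0006183772 + 0.0015415398 + 0.0000598842 = 0.0022247068 → 0.0022247.

0.0022247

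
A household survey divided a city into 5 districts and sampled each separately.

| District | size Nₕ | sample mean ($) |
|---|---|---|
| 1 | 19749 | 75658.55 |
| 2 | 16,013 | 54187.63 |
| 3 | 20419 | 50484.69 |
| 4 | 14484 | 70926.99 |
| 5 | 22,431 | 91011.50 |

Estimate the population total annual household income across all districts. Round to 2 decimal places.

1: 19749·75658.55 = 1494180703.95
2: 16013·54187.63 = 867706519.19
3: 20419·50484.69 = 1030846885.11
4: 14484·70926.99 = 1027306523.16
5: 22431·91011.50 = 2041478956.5
τ̂ = Σ Nₕx̄ₕ = 6461519587.91.

6461519587.91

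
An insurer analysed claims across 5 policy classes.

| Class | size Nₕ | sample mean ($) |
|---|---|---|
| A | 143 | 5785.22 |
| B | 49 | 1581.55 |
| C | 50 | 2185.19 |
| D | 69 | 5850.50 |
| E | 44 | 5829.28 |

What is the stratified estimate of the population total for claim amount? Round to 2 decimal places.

1674214.73

Estimate total by summing Nₕ·x̄ₕ over strata.
143·5785.22 + 49·1581.55 + 50·2185.19 + 69·5850.50 + 44·5829.28 = 827286.46 + 77495.95 + 109259.5 + 403684.5 + 256488.32 = 1674214.73.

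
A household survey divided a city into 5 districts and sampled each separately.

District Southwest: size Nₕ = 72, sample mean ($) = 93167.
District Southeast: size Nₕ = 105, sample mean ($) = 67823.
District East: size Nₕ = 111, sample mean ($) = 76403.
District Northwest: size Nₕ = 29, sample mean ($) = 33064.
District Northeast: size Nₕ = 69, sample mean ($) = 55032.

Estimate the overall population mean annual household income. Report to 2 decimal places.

N = 72 + 105 + 111 + 29 + 69 = 386.
Weight each subgroup mean by Nₕ/N and sum.
Σ Nₕx̄ₕ = 72·93167 + 105·67823 + 111·76403 + 29·33064 + 69·55032 = 6708024 + 7121415 + 8480733 + 958856 + 3797208 = 27066236.
Divide by N: 27066236 / 386 = 70119.7824... → 70119.78.

70119.78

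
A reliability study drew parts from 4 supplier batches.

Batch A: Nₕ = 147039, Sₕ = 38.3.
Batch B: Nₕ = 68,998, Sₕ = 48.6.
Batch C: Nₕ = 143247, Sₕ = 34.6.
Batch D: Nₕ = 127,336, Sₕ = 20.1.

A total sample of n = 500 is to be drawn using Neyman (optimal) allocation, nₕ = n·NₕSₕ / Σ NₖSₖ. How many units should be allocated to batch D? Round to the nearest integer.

78

A: NₕSₕ = 147039·38.3 = 5631593.7
B: NₕSₕ = 68998·48.6 = 3353302.8
C: NₕSₕ = 143247·34.6 = 4956346.2
D: NₕSₕ = 127336·20.1 = 2559453.6
Σ NₕSₕ = 16500696.3.
n_D = 500·2559453.6/16500696.3 = 77.556... → 78.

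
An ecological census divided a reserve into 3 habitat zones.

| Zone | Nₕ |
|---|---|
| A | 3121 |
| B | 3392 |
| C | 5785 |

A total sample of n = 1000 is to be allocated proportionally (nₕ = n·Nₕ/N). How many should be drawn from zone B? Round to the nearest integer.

276

Share of zone B = 3392/12298 = 0.27582.
Allocate 1000 × 0.27582 = 275.817... → 276.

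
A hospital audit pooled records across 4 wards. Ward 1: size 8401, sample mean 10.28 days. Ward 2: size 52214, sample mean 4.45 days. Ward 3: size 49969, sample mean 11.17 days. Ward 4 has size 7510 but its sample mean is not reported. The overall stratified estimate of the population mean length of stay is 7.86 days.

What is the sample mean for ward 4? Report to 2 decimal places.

6.84

Σ Nₕx̄ₕ = N·μ, so 7510·x̄_4 = 118094·7.86 − (8401·10.28 + 52214·4.45 + 49969·11.17).
= 928218.84 − 876868.31 = 51350.53.
x̄_4 = 51350.53 / 7510 = 6.8376... → 6.84.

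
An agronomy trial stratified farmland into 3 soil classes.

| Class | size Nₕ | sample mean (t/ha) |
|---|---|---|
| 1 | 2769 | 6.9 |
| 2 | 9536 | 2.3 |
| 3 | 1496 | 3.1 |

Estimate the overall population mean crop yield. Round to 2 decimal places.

3.31

x̄_st = (Σ Nₕx̄ₕ) / (Σ Nₕ) = (2769·6.9 + 9536·2.3 + 1496·3.1) / 13801
= 45676.5 / 13801 = 3.3097... → 3.31.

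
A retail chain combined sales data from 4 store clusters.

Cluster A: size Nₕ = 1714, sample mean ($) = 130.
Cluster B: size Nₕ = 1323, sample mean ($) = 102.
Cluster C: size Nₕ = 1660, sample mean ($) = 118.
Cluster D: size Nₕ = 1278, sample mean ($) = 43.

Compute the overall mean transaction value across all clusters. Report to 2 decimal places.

N = 5975; weights Wₕ = Nₕ/N = (0.2869, 0.2214, 0.2778, 0.2139).
x̄_st = Σ Wₕ·x̄ₕ = 0.2869·130 + 0.2214·102 + 0.2778·118 + 0.2139·43 ≈ 101.8577...
→ 101.86.

101.86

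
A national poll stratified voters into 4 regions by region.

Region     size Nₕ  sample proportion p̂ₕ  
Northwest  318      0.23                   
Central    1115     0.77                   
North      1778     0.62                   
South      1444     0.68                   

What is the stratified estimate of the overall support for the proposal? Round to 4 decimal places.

0.6479

N = 318 + 1115 + 1778 + 1444 = 4655.
Overall proportion = Σ (Nₕ/N)·p̂ₕ.
Σ Nₕp̂ₕ = 73.14 + 858.55 + 1102.36 + 981.92 = 3015.97.
3015.97 / 4655 = 0.647899... → 0.6479.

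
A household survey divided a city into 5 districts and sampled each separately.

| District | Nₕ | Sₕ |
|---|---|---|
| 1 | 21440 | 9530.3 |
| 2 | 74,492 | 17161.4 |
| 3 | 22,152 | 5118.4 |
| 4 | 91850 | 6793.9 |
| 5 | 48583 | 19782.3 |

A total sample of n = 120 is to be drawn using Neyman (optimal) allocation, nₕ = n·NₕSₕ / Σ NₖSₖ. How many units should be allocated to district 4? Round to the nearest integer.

24

1: NₕSₕ = 21440·9530.3 = 204329632
2: NₕSₕ = 74492·17161.4 = 1278387008.8
3: NₕSₕ = 22152·5118.4 = 113382796.8
4: NₕSₕ = 91850·6793.9 = 624019715
5: NₕSₕ = 48583·19782.3 = 961083480.9
Σ NₕSₕ = 3181202633.5.
n_4 = 120·624019715/3181202633.5 = 23.539... → 24.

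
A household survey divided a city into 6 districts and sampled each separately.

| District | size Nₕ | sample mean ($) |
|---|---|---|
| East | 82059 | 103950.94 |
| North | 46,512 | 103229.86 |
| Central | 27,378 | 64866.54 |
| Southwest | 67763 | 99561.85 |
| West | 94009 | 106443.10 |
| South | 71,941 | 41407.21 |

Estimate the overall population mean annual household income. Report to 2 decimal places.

N = 82059 + 46512 + 27378 + 67763 + 94009 + 71941 = 389662.
Weight each subgroup mean by Nₕ/N and sum.
Σ Nₕx̄ₕ = 82059·103950.94 + 46512·103229.86 + 27378·64866.54 + 67763·99561.85 + 94009·106443.10 + 71941·41407.21 = 8530110185.46 + 4801427248.32 + 1775916132.12 + 6746609641.55 + 10006609387.9 + 2978876094.61 = 34839548689.96.
Divide by N: 34839548689.96 / 389662 = 89409.6645... → 89409.66.

89409.66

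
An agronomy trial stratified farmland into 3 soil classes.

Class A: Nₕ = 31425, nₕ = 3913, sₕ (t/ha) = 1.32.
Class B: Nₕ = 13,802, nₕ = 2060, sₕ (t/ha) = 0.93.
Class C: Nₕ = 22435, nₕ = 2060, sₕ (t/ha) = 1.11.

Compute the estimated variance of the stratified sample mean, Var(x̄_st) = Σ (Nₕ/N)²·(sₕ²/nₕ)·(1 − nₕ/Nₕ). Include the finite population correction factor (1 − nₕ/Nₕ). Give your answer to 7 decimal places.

0.0001587

N = 67662; Wₕ = Nₕ/N.
class A: (31425/67662)²·1.32²/3913·(1 − 3913/31425) = 0.0000840903
class B: (13802/67662)²·0.93²/2060·(1 − 2060/13802) = 0.0000148625
class C: (22435/67662)²·1.11²/2060·(1 − 2060/22435) = 0.0000597190
Sum = 0.0001586719 → 0.0001587.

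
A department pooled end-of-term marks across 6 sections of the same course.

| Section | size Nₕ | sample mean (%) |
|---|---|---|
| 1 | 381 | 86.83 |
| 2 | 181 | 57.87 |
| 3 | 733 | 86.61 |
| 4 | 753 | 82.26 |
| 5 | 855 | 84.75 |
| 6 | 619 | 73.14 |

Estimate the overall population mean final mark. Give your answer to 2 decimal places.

81.41

N = 3522; weights Wₕ = Nₕ/N = (0.1082, 0.0514, 0.2081, 0.2138, 0.2428, 0.1758).
x̄_st = Σ Wₕ·x̄ₕ = 0.1082·86.83 + 0.0514·57.87 + 0.2081·86.61 + 0.2138·82.26 + 0.2428·84.75 + 0.1758·73.14 ≈ 81.4079...
→ 81.41.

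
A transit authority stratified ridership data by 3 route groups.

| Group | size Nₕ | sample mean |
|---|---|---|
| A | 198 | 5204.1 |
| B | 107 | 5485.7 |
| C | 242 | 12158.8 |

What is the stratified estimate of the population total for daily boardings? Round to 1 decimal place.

4559811.3

Estimate total by summing Nₕ·x̄ₕ over strata.
198·5204.1 + 107·5485.7 + 242·12158.8 = 1030411.8 + 586969.9 + 2942429.6 = 4559811.3.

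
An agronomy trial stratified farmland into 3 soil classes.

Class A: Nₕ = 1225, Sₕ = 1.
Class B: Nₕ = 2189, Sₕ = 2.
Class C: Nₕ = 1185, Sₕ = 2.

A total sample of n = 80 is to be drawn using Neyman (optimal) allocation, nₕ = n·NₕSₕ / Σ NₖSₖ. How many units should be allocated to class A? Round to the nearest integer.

12

Σ NₕSₕ = 1225·1 + 2189·2 + 1185·2 = 7973.
Share for A: 1225/7973 = 0.15364.
n_A = 80 × 0.15364 = 12.291... → 12.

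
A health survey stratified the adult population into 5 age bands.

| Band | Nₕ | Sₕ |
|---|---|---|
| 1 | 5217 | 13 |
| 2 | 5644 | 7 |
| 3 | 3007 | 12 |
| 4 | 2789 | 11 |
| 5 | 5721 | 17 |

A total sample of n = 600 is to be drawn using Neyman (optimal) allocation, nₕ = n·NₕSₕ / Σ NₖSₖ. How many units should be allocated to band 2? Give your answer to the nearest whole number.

87

1: NₕSₕ = 5217·13 = 67821
2: NₕSₕ = 5644·7 = 39508
3: NₕSₕ = 3007·12 = 36084
4: NₕSₕ = 2789·11 = 30679
5: NₕSₕ = 5721·17 = 97257
Σ NₕSₕ = 271349.
n_2 = 600·39508/271349 = 87.359... → 87.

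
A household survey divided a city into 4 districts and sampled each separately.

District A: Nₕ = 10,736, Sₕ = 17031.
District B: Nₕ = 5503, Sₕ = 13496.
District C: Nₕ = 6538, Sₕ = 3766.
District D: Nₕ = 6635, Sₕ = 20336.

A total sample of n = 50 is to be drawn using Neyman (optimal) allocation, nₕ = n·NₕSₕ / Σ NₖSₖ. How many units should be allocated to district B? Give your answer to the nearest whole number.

9

A: NₕSₕ = 10736·17031 = 182844816
B: NₕSₕ = 5503·13496 = 74268488
C: NₕSₕ = 6538·3766 = 24622108
D: NₕSₕ = 6635·20336 = 134929360
Σ NₕSₕ = 416664772.
n_B = 50·74268488/416664772 = 8.912... → 9.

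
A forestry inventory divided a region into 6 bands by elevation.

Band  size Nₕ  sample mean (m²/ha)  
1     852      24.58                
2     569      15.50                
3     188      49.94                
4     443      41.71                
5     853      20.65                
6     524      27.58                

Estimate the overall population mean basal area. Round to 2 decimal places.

26.16

x̄_st = (Σ Nₕx̄ₕ) / (Σ Nₕ) = (852·24.58 + 569·15.50 + 188·49.94 + 443·41.71 + 853·20.65 + 524·27.58) / 3429
= 89694.28 / 3429 = 26.1576... → 26.16.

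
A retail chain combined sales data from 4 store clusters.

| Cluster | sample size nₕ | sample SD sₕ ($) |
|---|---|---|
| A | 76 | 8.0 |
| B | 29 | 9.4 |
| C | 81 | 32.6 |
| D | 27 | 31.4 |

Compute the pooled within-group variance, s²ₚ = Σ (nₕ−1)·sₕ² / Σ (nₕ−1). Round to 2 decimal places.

564.26

A: (76−1)·8.0² = 75·64 = 4800
B: (29−1)·9.4² = 28·88.36 = 2474.08
C: (81−1)·32.6² = 80·1062.76 = 85020.8
D: (27−1)·31.4² = 26·985.96 = 25634.96
Numerator = 117929.84; denominator = Σ(nₕ−1) = 209.
s²ₚ = 117929.84/209 = 564.2576... → 564.26.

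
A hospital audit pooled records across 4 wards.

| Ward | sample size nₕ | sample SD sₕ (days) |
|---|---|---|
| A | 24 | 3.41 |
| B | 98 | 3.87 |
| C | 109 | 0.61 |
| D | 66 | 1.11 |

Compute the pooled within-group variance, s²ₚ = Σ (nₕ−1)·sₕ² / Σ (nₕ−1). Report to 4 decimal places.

A: (24−1)·3.41² = 23·11.6281 = 267.4463
B: (98−1)·3.87² = 97·14.9769 = 1452.7593
C: (109−1)·0.61² = 108·0.3721 = 40.1868
D: (66−1)·1.11² = 65·1.2321 = 80.0865
Numerator = 1840.4789; denominator = Σ(nₕ−1) = 293.
s²ₚ = 1840.4789/293 = 6.281498... → 6.2815.

6.2815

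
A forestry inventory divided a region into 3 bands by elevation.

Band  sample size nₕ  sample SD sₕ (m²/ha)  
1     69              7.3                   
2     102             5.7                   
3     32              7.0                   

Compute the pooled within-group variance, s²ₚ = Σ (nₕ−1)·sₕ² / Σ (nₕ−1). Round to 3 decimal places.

42.121

Degrees of freedom: 68 + 101 + 31 = 200.
Σ(nₕ−1)sₕ² = 68·53.29 + 101·32.49 + 31·49 = 8424.21.
s²ₚ = 8424.21 / 200 = 42.12105 → 42.121.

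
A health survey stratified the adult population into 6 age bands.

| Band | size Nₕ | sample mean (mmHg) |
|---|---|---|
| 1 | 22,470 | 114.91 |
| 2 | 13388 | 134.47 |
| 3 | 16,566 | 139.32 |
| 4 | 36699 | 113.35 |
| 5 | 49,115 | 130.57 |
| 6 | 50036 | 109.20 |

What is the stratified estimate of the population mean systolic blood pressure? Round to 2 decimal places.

x̄_st = (Σ Nₕx̄ₕ) / (Σ Nₕ) = (22470·114.91 + 13388·134.47 + 16566·139.32 + 36699·113.35 + 49115·130.57 + 50036·109.20) / 188274
= 22726995.58 / 188274 = 120.7123... → 120.71.

120.71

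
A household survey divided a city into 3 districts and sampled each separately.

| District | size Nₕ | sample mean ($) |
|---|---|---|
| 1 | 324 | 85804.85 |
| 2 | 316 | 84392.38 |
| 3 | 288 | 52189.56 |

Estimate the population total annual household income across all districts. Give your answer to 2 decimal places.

1: 324·85804.85 = 27800771.4
2: 316·84392.38 = 26667992.08
3: 288·52189.56 = 15030593.28
τ̂ = Σ Nₕx̄ₕ = 69499356.76.

69499356.76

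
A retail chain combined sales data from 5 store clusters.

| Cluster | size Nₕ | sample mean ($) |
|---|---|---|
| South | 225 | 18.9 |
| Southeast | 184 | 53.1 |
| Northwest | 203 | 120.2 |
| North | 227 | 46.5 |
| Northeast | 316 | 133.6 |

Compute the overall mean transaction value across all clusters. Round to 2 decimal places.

N = 1155; weights Wₕ = Nₕ/N = (0.1948, 0.1593, 0.1758, 0.1965, 0.2736).
x̄_st = Σ Wₕ·x̄ₕ = 0.1948·18.9 + 0.1593·53.1 + 0.1758·120.2 + 0.1965·46.5 + 0.2736·133.6 ≈ 78.9581...
→ 78.96.

78.96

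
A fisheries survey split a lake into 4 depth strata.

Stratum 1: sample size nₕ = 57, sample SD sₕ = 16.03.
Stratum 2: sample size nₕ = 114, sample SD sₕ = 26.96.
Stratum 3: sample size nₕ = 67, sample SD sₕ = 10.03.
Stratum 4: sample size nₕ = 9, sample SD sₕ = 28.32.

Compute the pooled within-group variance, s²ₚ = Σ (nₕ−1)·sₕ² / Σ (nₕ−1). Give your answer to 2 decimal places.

1: (57−1)·16.03² = 56·256.9609 = 14389.8104
2: (114−1)·26.96² = 113·726.8416 = 82133.1008
3: (67−1)·10.03² = 66·100.6009 = 6639.6594
4: (9−1)·28.32² = 8·802.0224 = 6416.1792
Numerator = 109578.7498; denominator = Σ(nₕ−1) = 243.
s²ₚ = 109578.7498/243 = 450.9414... → 450.94.

450.94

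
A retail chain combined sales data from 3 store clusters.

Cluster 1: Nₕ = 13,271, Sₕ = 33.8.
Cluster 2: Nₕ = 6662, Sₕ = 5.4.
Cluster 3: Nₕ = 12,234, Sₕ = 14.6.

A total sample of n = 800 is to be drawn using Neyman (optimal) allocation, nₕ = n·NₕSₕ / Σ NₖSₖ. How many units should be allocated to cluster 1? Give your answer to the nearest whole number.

541

Σ NₕSₕ = 13271·33.8 + 6662·5.4 + 12234·14.6 = 663151.
Share for 1: 448559.8/663151 = 0.67641.
n_1 = 800 × 0.67641 = 541.125... → 541.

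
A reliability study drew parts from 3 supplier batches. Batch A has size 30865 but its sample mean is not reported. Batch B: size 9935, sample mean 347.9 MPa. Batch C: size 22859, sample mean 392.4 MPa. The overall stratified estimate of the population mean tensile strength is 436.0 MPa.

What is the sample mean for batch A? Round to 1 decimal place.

496.6

N = 30865 + 9935 + 22859 = 63659.
Overall total = μ·N = 436.0·63659 = 27755324.
Subtract the known strata: 9935·347.9 + 22859·392.4 = 12426258.1.
Remaining total for batch A: 27755324 − 12426258.1 = 15329065.9.
Divide by its size: 15329065.9 / 30865 = 496.649... → 496.6.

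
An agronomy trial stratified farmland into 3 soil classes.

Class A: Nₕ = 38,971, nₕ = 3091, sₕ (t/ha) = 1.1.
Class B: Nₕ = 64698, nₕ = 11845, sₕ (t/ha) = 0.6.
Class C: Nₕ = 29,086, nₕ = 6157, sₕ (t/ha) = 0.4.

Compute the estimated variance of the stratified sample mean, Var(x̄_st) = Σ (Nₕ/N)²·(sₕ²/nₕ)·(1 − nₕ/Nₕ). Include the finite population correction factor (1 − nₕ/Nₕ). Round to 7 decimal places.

N = 132755. Term for each stratum: Wₕ²sₕ²/nₕ·(1−nₕ/Nₕ).
Var(x̄_st) = 0.0000310584 + 0.0000058969 + 0.0000009834 = 0.0000379387 → 0.0000379.

0.0000379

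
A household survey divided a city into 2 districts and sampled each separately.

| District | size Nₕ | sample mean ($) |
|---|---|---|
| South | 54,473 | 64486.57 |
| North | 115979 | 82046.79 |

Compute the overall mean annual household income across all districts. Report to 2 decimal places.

76434.90

x̄_st = (Σ Nₕx̄ₕ) / (Σ Nₕ) = (54473·64486.57 + 115979·82046.79) / 170452
= 13028481585.02 / 170452 = 76434.9001... → 76434.90.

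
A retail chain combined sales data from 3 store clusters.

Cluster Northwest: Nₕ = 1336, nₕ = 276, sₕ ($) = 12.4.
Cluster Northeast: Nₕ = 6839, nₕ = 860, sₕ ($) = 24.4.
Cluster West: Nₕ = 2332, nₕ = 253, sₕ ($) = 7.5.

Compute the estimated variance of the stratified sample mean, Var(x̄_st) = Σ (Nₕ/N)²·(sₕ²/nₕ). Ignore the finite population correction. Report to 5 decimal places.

0.31326

N = 10507; Wₕ = Nₕ/N.
cluster Northwest: (1336/10507)²·12.4²/276 = 0.00900720
cluster Northeast: (6839/10507)²·24.4²/860 = 0.29329789
cluster West: (2332/10507)²·7.5²/253 = 0.01095221
Sum = 0.31325730 → 0.31326.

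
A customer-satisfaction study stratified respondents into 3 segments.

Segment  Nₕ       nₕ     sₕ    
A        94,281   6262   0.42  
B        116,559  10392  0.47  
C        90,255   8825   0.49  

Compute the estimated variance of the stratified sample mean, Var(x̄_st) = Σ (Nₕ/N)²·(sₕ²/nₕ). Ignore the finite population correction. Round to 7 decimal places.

N = 301095; Wₕ = Nₕ/N.
segment A: (94281/301095)²·0.42²/6262 = 0.0000027620
segment B: (116559/301095)²·0.47²/10392 = 0.0000031855
segment C: (90255/301095)²·0.49²/8825 = 0.0000024446
Sum = 0.0000083922 → 0.0000084.

0.0000084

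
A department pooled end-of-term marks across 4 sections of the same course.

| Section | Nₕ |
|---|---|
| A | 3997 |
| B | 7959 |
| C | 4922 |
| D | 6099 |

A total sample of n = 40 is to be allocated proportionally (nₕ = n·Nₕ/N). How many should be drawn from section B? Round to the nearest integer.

Share of section B = 7959/22977 = 0.34639.
Allocate 40 × 0.34639 = 13.856... → 14.

14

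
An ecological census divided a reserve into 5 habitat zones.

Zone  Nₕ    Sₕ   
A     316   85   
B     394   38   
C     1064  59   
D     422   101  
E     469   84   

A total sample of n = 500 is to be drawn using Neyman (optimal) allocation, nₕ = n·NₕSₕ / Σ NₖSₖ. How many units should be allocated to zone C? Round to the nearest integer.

A: NₕSₕ = 316·85 = 26860
B: NₕSₕ = 394·38 = 14972
C: NₕSₕ = 1064·59 = 62776
D: NₕSₕ = 422·101 = 42622
E: NₕSₕ = 469·84 = 39396
Σ NₕSₕ = 186626.
n_C = 500·62776/186626 = 168.187... → 168.

168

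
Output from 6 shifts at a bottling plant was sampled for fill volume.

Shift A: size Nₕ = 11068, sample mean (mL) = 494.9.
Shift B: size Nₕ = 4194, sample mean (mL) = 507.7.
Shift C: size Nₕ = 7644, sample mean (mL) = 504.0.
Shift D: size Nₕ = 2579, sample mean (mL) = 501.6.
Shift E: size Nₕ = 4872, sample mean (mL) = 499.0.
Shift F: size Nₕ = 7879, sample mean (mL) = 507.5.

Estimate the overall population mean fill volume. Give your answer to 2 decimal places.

N = 11068 + 4194 + 7644 + 2579 + 4872 + 7879 = 38236.
Weight each subgroup mean by Nₕ/N and sum.
Σ Nₕx̄ₕ = 11068·494.9 + 4194·507.7 + 7644·504.0 + 2579·501.6 + 4872·499.0 + 7879·507.5 = 5477553.2 + 2129293.8 + 3852576 + 1293626.4 + 2431128 + 3998592.5 = 19182769.9.
Divide by N: 19182769.9 / 38236 = 501.6940... → 501.69.

501.69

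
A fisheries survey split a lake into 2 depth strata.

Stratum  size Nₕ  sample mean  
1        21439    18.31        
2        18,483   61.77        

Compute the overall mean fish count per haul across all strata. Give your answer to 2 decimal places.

N = 39922; weights Wₕ = Nₕ/N = (0.5370, 0.4630).
x̄_st = Σ Wₕ·x̄ₕ = 0.5370·18.31 + 0.4630·61.77 ≈ 38.4310...
→ 38.43.

38.43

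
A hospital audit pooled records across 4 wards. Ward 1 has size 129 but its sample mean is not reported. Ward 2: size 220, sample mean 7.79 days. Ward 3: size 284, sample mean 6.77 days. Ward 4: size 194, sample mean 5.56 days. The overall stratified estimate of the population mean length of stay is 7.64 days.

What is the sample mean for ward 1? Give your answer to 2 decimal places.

Σ Nₕx̄ₕ = N·μ, so 129·x̄_1 = 827·7.64 − (220·7.79 + 284·6.77 + 194·5.56).
= 6318.28 − 4715.12 = 1603.16.
x̄_1 = 1603.16 / 129 = 12.4276... → 12.43.

12.43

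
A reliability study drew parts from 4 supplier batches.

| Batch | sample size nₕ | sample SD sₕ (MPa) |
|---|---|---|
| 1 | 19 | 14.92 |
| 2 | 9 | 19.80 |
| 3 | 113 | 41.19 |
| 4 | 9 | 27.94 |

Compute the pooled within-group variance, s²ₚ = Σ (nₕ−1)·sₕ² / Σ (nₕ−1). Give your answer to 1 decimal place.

1: (19−1)·14.92² = 18·222.6064 = 4006.9152
2: (9−1)·19.80² = 8·392.04 = 3136.32
3: (113−1)·41.19² = 112·1696.6161 = 190021.0032
4: (9−1)·27.94² = 8·780.6436 = 6245.1488
Numerator = 203409.3872; denominator = Σ(nₕ−1) = 146.
s²ₚ = 203409.3872/146 = 1393.215... → 1393.2.

1393.2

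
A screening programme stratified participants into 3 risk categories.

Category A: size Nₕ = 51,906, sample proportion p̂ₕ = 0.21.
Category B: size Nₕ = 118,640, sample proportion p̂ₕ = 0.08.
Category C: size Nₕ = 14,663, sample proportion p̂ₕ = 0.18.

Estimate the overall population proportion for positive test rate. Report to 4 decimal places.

Wₕ = Nₕ/N with N = 185209: 0.2803, 0.6406, 0.0792.
p̂_st = 0.2803·0.21 + 0.6406·0.08 + 0.0792·0.18 ≈ 0.124350... → 0.1244.

0.1244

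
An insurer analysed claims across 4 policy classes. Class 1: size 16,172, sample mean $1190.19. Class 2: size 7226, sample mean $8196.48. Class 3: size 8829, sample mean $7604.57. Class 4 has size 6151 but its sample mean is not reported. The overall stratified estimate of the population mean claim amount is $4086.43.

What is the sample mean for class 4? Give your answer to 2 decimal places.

1822.91

N = 16172 + 7226 + 8829 + 6151 = 38378.
Overall total = μ·N = 4086.43·38378 = 156829010.54.
Subtract the known strata: 16172·1190.19 + 7226·8196.48 + 8829·7604.57 = 145616265.69.
Remaining total for class 4: 156829010.54 − 145616265.69 = 11212744.85.
Divide by its size: 11212744.85 / 6151 = 1822.9141... → 1822.91.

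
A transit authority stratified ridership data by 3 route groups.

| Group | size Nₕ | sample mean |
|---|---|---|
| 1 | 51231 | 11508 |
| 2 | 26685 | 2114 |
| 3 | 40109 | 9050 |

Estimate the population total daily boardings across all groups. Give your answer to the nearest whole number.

1008964888

Estimate total by summing Nₕ·x̄ₕ over strata.
51231·11508 + 26685·2114 + 40109·9050 = 589566348 + 56412090 + 362986450 = 1008964888.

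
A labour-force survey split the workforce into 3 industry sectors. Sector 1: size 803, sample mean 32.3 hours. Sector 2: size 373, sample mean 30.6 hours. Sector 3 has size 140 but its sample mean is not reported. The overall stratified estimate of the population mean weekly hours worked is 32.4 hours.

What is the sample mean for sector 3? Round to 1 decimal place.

N = 803 + 373 + 140 = 1316.
Overall total = μ·N = 32.4·1316 = 42638.4.
Subtract the known strata: 803·32.3 + 373·30.6 = 37350.7.
Remaining total for sector 3: 42638.4 − 37350.7 = 5287.7.
Divide by its size: 5287.7 / 140 = 37.769... → 37.8.

37.8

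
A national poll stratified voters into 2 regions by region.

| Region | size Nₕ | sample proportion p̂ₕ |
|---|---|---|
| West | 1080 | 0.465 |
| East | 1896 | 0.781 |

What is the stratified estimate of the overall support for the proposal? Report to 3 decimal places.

N = 1080 + 1896 = 2976.
Overall proportion = Σ (Nₕ/N)·p̂ₕ.
Σ Nₕp̂ₕ = 502.2 + 1480.776 = 1982.976.
1982.976 / 2976 = 0.66632... → 0.666.

0.666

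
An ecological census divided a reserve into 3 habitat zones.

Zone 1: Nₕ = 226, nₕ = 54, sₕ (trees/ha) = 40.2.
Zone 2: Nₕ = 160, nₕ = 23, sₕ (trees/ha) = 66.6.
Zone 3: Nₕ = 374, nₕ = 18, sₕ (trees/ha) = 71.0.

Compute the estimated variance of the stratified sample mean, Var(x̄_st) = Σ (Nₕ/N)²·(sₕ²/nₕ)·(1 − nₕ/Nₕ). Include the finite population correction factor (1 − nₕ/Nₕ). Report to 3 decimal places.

73.889

N = 760; Wₕ = Nₕ/N.
zone 1: (226/760)²·40.2²/54·(1 − 54/226) = 2.014040
zone 2: (160/760)²·66.6²/23·(1 − 23/160) = 7.318701
zone 3: (374/760)²·71.0²/18·(1 − 18/374) = 64.556297
Sum = 73.889037 → 73.889.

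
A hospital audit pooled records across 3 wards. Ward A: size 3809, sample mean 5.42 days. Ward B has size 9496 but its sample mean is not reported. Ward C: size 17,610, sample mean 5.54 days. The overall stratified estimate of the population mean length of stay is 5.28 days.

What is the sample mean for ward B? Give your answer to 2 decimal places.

N = 3809 + 9496 + 17610 = 30915.
Overall total = μ·N = 5.28·30915 = 163231.2.
Subtract the known strata: 3809·5.42 + 17610·5.54 = 118204.18.
Remaining total for ward B: 163231.2 − 118204.18 = 45027.02.
Divide by its size: 45027.02 / 9496 = 4.7417... → 4.74.

4.74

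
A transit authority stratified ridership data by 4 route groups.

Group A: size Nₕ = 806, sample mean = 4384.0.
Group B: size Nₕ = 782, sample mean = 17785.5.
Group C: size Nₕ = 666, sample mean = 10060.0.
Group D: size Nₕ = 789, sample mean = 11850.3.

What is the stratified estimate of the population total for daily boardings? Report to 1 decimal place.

33491611.7

A: 806·4384.0 = 3533504
B: 782·17785.5 = 13908261
C: 666·10060.0 = 6699960
D: 789·11850.3 = 9349886.7
τ̂ = Σ Nₕx̄ₕ = 33491611.7.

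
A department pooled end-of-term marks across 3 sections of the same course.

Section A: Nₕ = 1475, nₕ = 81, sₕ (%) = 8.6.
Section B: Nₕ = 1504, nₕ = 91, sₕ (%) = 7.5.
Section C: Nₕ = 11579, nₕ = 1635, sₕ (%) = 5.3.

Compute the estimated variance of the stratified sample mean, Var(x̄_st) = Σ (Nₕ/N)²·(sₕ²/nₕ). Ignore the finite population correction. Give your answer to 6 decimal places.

0.026839

N = 14558; Wₕ = Nₕ/N.
section A: (1475/14558)²·8.6²/81 = 0.009373300
section B: (1504/14558)²·7.5²/91 = 0.006597409
section C: (11579/14558)²·5.3²/1635 = 0.010868576
Sum = 0.026839284 → 0.026839.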